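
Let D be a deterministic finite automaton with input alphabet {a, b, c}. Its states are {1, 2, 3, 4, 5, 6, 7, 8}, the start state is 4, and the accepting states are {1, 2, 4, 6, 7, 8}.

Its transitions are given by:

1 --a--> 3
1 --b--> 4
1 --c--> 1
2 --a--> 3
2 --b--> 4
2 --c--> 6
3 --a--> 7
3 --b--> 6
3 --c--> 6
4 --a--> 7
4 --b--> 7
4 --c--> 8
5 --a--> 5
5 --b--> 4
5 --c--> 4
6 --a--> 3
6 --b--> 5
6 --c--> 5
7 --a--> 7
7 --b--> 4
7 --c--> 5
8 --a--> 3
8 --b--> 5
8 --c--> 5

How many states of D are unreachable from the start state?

No path from 4 leads to 1, 2; the other 6 states are all reachable.

2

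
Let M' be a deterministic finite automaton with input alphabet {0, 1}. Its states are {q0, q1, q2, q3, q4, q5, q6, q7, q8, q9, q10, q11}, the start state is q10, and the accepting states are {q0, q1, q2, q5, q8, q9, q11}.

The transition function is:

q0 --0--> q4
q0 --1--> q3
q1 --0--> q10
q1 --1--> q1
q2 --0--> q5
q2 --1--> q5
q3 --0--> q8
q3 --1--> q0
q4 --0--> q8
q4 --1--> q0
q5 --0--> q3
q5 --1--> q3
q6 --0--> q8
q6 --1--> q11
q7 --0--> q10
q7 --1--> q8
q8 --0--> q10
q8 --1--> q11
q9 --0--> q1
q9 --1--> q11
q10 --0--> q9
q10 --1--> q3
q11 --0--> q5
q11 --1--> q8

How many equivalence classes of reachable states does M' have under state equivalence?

7

First remove the unreachable states {q2,q6,q7}; 9 states remain.
Initial partition by acceptance: {q0,q1,q5,q8,q9,q11} | {q3,q4,q10}.
Refine {q0,q1,q5,q8,q9,q11} on symbol 0: members go to different blocks, giving {q0,q1,q5,q8} and {q9,q11}.
On input 1, block {q0,q1,q5,q8} splits into {q0,q5} and {q1} and {q8}.
On input 0, block {q3,q4,q10} splits into {q3,q4} and {q10}.
On input 0, block {q9,q11} splits into {q9} and {q11}.
No further refinement is possible. Final partition (7 blocks): {q0,q5} | {q3,q4} | {q9} | {q1} | {q8} | {q10} | {q11}.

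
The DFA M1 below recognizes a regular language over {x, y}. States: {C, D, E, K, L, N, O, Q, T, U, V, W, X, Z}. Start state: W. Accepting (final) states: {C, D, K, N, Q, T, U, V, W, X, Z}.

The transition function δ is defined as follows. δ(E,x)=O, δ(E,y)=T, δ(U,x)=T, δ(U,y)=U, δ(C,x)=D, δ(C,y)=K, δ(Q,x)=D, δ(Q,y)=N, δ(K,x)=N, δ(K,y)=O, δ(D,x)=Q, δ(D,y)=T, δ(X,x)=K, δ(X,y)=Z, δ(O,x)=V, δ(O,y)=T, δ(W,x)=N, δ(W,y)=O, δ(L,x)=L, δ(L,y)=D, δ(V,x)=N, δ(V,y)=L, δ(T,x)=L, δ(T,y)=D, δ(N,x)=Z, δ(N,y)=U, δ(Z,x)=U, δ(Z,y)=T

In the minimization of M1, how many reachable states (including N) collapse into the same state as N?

Reachable states from the start: {D,L,N,O,Q,T,U,V,W,Z}. Unreachable: {C,E,K,X} — drop them.
Initial partition by acceptance: {D,N,Q,T,U,V,W,Z} | {L,O}.
On input x, block {D,N,Q,T,U,V,W,Z} splits into {D,N,Q,U,V,W,Z} and {T}.
Refine {D,N,Q,U,V,W,Z} on symbol x: members go to different blocks, giving {D,N,Q,V,W,Z} and {U}.
On input x, block {D,N,Q,V,W,Z} splits into {D,N,Q,V,W} and {Z}.
Refine {D,N,Q,V,W} on symbol x: members go to different blocks, giving {D,Q,V,W} and {N}.
On input x, block {D,Q,V,W} splits into {V,W} and {D,Q}.
On input x, block {L,O} splits into {L} and {O}.
Split {V,W} by δ(·,y) → {V} and {W}.
Split {D,Q} by δ(·,y) → {D} and {Q}.
The partition is now stable with 10 blocks: {V} | {L} | {T} | {U} | {Z} | {N} | {D} | {O} | {W} | {Q}.
State N belongs to the block {N}, which has 1 states.

1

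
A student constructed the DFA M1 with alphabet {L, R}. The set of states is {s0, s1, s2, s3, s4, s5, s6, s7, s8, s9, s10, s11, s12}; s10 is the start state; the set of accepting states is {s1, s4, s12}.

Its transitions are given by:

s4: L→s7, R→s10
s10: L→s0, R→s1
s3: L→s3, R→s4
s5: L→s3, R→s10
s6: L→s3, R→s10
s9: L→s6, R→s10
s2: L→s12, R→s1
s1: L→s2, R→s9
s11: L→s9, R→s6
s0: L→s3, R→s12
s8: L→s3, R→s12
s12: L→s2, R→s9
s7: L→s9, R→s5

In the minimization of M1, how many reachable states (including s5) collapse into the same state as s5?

2

States {s8,s11} cannot be reached from the start state, so discard them.
P0 = {s1,s4,s12} | {s0,s2,s3,s5,s6,s7,s9,s10}.
On input L, block {s0,s2,s3,s5,s6,s7,s9,s10} splits into {s0,s3,s5,s6,s7,s9,s10} and {s2}.
On input L, block {s1,s4,s12} splits into {s1,s12} and {s4}.
Split {s0,s3,s5,s6,s7,s9,s10} by δ(·,R) → {s5,s6,s7,s9} and {s0,s10} and {s3}.
Refine {s5,s6,s7,s9} on symbol L: members go to different blocks, giving {s5,s6} and {s7,s9}.
On input L, block {s0,s10} splits into {s0} and {s10}.
Split {s7,s9} by δ(·,L) → {s7} and {s9}.
No further refinement is possible. Final partition (9 blocks): {s1,s12} | {s5,s6} | {s2} | {s4} | {s0} | {s3} | {s7} | {s10} | {s9}.
The equivalence class containing s5 is {s5,s6}, of size 2.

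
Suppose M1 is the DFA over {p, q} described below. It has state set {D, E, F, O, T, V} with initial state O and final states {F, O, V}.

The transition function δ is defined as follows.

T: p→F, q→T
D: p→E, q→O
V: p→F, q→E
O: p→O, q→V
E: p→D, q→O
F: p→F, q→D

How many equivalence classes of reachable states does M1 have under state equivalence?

Reachable states from the start: {D,E,F,O,V}. Unreachable: {T} — drop them.
P0 = {F,O,V} | {D,E}.
On input q, block {F,O,V} splits into {F,V} and {O}.
No further refinement is possible. Final partition (3 blocks): {F,V} | {D,E} | {O}.

3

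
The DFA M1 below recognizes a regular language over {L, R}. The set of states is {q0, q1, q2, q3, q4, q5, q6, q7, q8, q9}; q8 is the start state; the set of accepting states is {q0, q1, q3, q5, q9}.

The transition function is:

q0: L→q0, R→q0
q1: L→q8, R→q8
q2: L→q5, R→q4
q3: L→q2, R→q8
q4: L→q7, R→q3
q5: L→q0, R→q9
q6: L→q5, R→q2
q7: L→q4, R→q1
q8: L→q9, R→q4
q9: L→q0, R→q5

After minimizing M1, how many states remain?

Reachable states from the start: {q0,q1,q2,q3,q4,q5,q7,q8,q9}. Unreachable: {q6} — drop them.
Start with accepting vs non-accepting: {q0,q1,q3,q5,q9} | {q2,q4,q7,q8}.
Split {q0,q1,q3,q5,q9} by δ(·,L) → {q0,q5,q9} and {q1,q3}.
Refine {q2,q4,q7,q8} on symbol L: members go to different blocks, giving {q2,q8} and {q4,q7}.
No further refinement is possible. Final partition (4 blocks): {q0,q5,q9} | {q2,q8} | {q1,q3} | {q4,q7}.

4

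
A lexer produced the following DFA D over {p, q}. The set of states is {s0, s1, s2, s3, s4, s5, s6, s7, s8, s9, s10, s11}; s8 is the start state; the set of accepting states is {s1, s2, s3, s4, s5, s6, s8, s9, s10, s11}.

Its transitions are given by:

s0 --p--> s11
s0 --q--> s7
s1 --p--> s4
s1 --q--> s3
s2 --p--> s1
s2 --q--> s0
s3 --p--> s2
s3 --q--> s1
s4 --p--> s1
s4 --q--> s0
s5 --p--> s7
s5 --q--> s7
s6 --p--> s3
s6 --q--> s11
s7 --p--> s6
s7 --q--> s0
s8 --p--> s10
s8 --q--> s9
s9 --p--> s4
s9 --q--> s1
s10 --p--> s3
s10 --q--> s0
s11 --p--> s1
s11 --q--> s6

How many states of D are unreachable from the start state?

1

No path from s8 leads to s5; the other 11 states are all reachable.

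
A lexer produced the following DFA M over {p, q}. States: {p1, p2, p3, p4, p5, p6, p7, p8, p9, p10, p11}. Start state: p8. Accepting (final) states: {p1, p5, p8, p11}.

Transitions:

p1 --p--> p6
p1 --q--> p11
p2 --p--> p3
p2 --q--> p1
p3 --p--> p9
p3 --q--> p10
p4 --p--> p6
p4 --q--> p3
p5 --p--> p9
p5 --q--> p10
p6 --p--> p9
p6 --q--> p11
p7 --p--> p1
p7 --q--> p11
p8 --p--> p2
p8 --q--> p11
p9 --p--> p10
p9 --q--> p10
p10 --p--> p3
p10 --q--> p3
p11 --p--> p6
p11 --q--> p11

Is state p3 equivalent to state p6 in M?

Reachable states from the start: {p1,p2,p3,p6,p8,p9,p10,p11}. Unreachable: {p4,p5,p7} — drop them.
Start with accepting vs non-accepting: {p1,p8,p11} | {p2,p3,p6,p9,p10}.
Split {p2,p3,p6,p9,p10} by δ(·,q) → {p3,p9,p10} and {p2,p6}.
The partition is now stable with 3 blocks: {p1,p8,p11} | {p3,p9,p10} | {p2,p6}.
p3 and p6 end up in different blocks, so they are distinguishable. For instance, the string 'q' is accepted from only p6.

No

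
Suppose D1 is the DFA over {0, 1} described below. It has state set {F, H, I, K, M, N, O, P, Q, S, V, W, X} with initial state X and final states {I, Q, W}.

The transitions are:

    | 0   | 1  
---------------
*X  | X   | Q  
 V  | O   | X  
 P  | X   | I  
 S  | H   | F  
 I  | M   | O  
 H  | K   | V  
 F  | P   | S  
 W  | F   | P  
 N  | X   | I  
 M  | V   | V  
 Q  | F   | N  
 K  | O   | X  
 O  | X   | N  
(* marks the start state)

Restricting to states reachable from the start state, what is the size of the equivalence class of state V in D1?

2

First remove the unreachable states {W}; 12 states remain.
P0 = {I,Q} | {F,H,K,M,N,O,P,S,V,X}.
Split {F,H,K,M,N,O,P,S,V,X} by δ(·,1) → {F,H,K,M,O,S,V} and {N,P,X}.
Split {I,Q} by δ(·,1) → {Q} and {I}.
On input 0, block {F,H,K,M,O,S,V} splits into {H,K,M,S,V} and {F,O}.
Refine {H,K,M,S,V} on symbol 0: members go to different blocks, giving {H,M,S} and {K,V}.
On input 0, block {H,M,S} splits into {H,M} and {S}.
Refine {N,P,X} on symbol 1: members go to different blocks, giving {N,P} and {X}.
Split {F,O} by δ(·,0) → {F} and {O}.
The partition is now stable with 9 blocks: {Q} | {H,M} | {N,P} | {I} | {F} | {K,V} | {S} | {X} | {O}.
The equivalence class containing V is {K,V}, of size 2.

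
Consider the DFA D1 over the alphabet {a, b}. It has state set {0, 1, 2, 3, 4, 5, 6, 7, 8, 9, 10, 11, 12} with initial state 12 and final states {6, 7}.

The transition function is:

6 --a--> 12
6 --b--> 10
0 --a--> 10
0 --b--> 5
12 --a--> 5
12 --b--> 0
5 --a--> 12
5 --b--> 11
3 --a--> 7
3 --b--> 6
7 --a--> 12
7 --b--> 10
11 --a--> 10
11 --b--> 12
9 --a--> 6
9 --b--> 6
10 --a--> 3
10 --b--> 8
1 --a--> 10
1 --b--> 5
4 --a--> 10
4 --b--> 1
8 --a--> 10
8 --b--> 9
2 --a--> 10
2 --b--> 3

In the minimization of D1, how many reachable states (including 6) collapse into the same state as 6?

2

States {1,2,4} cannot be reached from the start state, so discard them.
P0 = {6,7} | {0,3,5,8,9,10,11,12}.
Split {0,3,5,8,9,10,11,12} by δ(·,a) → {0,5,8,10,11,12} and {3,9}.
Split {0,5,8,10,11,12} by δ(·,a) → {0,5,8,11,12} and {10}.
Split {0,5,8,11,12} by δ(·,a) → {0,8,11} and {5,12}.
Split {0,8,11} by δ(·,b) → {0,11} and {8}.
Stable partition: {6,7} | {0,11} | {3,9} | {10} | {5,12} | {8} — 6 equivalence classes.
The equivalence class containing 6 is {6,7}, of size 2.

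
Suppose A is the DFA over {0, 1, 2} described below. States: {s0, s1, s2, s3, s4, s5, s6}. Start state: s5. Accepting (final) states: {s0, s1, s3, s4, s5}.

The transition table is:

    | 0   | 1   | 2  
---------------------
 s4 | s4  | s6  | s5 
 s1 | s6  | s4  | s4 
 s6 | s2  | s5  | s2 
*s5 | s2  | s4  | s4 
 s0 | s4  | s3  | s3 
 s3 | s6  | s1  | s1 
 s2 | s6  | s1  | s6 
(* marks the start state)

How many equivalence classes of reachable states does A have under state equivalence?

3

Reachable states from the start: {s1,s2,s4,s5,s6}. Unreachable: {s0,s3} — drop them.
Initial partition by acceptance: {s1,s4,s5} | {s2,s6}.
Refine {s1,s4,s5} on symbol 0: members go to different blocks, giving {s1,s5} and {s4}.
Stable partition: {s1,s5} | {s2,s6} | {s4} — 3 equivalence classes.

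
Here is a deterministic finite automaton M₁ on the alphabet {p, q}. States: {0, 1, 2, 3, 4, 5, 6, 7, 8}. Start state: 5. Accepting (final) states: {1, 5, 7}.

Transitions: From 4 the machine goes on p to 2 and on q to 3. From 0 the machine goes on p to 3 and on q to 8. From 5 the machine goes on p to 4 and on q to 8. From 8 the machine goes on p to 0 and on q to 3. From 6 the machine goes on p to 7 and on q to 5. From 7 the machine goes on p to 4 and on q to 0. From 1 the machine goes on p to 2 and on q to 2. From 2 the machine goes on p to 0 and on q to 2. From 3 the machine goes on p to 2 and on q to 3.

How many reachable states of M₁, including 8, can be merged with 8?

5

Reachable states from the start: {0,2,3,4,5,8}. Unreachable: {1,6,7} — drop them.
Initial partition by acceptance: {5} | {0,2,3,4,8}.
Stable partition: {5} | {0,2,3,4,8} — 2 equivalence classes.
The equivalence class containing 8 is {0,2,3,4,8}, of size 5.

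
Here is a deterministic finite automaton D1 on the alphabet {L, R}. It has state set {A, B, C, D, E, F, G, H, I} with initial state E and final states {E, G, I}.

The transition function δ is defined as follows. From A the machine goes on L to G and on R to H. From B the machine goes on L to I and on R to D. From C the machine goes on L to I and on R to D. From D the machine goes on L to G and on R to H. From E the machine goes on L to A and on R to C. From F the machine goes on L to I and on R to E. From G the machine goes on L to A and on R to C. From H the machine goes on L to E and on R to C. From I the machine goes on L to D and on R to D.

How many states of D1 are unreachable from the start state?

2

No path from E leads to B, F; the other 7 states are all reachable.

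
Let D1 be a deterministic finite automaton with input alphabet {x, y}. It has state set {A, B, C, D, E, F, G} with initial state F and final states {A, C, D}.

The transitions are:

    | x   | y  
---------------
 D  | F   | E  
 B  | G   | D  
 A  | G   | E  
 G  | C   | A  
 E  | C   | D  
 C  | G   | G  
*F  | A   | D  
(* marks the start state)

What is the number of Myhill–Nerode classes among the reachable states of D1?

Reachable states from the start: {A,C,D,E,F,G}. Unreachable: {B} — drop them.
Initial partition by acceptance: {A,C,D} | {E,F,G}.
The partition is now stable with 2 blocks: {A,C,D} | {E,F,G}.

2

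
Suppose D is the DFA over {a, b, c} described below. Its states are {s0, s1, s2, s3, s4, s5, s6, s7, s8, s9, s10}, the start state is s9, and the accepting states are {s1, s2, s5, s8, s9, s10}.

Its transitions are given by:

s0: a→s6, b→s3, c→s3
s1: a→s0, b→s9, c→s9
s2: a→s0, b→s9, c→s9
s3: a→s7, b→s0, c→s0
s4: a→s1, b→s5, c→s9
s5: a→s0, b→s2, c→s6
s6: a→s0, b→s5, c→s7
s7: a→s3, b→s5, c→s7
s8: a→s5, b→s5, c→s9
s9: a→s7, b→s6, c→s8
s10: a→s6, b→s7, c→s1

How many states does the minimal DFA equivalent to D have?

States {s1,s4,s10} cannot be reached from the start state, so discard them.
P0 = {s2,s5,s8,s9} | {s0,s3,s6,s7}.
Split {s2,s5,s8,s9} by δ(·,a) → {s2,s5,s9} and {s8}.
Refine {s2,s5,s9} on symbol b: members go to different blocks, giving {s2,s5} and {s9}.
Split {s2,s5} by δ(·,b) → {s2} and {s5}.
Split {s0,s3,s6,s7} by δ(·,b) → {s0,s3} and {s6,s7}.
The partition is now stable with 6 blocks: {s2} | {s0,s3} | {s8} | {s9} | {s5} | {s6,s7}.

6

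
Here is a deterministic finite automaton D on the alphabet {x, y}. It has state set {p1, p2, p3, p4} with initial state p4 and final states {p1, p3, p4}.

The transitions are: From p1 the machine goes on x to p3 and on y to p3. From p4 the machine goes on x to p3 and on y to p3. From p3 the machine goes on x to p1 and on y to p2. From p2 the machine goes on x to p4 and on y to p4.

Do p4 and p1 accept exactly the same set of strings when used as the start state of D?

Yes

Every state is reachable, so we keep all 4.
P0 = {p1,p3,p4} | {p2}.
Split {p1,p3,p4} by δ(·,y) → {p1,p4} and {p3}.
No further refinement is possible. Final partition (3 blocks): {p1,p4} | {p2} | {p3}.
p4 and p1 lie in the same block of the stable partition, so they are equivalent — no string distinguishes them.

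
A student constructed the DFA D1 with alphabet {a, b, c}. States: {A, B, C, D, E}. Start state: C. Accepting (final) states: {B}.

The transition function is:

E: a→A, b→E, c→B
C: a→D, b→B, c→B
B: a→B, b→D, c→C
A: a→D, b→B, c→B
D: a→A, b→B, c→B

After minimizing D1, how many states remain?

First remove the unreachable states {E}; 4 states remain.
P0 = {B} | {A,C,D}.
Stable partition: {B} | {A,C,D} — 2 equivalence classes.

2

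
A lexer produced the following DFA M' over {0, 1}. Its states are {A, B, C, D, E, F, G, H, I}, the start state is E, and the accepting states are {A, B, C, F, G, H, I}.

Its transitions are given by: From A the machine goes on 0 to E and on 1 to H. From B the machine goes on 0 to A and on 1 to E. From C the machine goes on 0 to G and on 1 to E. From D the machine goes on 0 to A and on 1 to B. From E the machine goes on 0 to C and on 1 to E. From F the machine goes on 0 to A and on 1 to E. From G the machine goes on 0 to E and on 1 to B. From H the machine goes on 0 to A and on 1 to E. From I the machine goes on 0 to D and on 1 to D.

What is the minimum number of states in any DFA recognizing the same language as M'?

First remove the unreachable states {D,F,I}; 6 states remain.
Start with accepting vs non-accepting: {A,B,C,G,H} | {E}.
On input 0, block {A,B,C,G,H} splits into {B,C,H} and {A,G}.
No further refinement is possible. Final partition (3 blocks): {B,C,H} | {E} | {A,G}.

3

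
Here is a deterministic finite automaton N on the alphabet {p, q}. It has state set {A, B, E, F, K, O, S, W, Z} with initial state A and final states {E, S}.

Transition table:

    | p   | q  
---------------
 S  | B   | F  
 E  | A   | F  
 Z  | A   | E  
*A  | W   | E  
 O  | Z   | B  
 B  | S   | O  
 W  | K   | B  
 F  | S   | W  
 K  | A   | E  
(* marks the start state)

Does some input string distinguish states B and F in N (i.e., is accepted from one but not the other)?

Start with accepting vs non-accepting: {E,S} | {A,B,F,K,O,W,Z}.
Split {A,B,F,K,O,W,Z} by δ(·,p) → {A,K,O,W,Z} and {B,F}.
Refine {E,S} on symbol p: members go to different blocks, giving {S} and {E}.
Refine {A,K,O,W,Z} on symbol q: members go to different blocks, giving {A,K,Z} and {O,W}.
Split {A,K,Z} by δ(·,p) → {K,Z} and {A}.
Stable partition: {S} | {K,Z} | {B,F} | {E} | {O,W} | {A} — 6 equivalence classes.
B and F lie in the same block of the stable partition, so they are equivalent — no string distinguishes them.

No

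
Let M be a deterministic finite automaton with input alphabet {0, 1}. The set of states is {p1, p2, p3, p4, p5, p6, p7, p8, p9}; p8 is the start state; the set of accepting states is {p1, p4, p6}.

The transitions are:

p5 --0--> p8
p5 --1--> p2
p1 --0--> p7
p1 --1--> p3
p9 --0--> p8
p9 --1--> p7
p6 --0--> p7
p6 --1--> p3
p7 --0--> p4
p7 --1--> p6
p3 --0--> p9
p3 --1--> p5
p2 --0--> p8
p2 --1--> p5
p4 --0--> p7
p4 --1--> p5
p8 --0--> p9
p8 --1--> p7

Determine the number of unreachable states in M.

Starting at p8 and following transitions, the reachable set is {p2, p3, p4, p5, p6, p7, p8, p9}. That leaves p1 unreachable — 1 in total.

1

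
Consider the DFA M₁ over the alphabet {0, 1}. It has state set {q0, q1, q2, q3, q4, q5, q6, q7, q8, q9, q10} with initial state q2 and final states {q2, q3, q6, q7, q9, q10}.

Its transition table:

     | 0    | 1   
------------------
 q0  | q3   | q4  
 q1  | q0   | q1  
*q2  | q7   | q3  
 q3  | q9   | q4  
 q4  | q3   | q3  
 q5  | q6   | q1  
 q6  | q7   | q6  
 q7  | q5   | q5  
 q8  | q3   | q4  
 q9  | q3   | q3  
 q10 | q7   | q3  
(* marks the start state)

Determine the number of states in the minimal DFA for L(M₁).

Reachable states from the start: {q0,q1,q2,q3,q4,q5,q6,q7,q9}. Unreachable: {q8,q10} — drop them.
P0 = {q2,q3,q6,q7,q9} | {q0,q1,q4,q5}.
On input 0, block {q2,q3,q6,q7,q9} splits into {q2,q3,q6,q9} and {q7}.
Refine {q2,q3,q6,q9} on symbol 0: members go to different blocks, giving {q2,q6} and {q3,q9}.
Split {q2,q6} by δ(·,1) → {q2} and {q6}.
Refine {q0,q1,q4,q5} on symbol 0: members go to different blocks, giving {q0,q4} and {q1} and {q5}.
Split {q0,q4} by δ(·,1) → {q0} and {q4}.
Split {q3,q9} by δ(·,1) → {q3} and {q9}.
The partition is now stable with 9 blocks: {q2} | {q0} | {q7} | {q3} | {q6} | {q1} | {q5} | {q4} | {q9}.

9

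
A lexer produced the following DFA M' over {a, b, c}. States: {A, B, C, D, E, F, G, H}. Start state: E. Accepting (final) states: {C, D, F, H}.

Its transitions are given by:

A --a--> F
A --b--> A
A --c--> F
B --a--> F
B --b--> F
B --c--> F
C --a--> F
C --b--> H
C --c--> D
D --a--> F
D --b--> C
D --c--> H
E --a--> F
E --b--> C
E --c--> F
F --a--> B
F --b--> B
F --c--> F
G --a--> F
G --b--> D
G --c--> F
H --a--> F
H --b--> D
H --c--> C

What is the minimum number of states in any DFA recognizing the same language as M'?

First remove the unreachable states {A,G}; 6 states remain.
Start with accepting vs non-accepting: {C,D,F,H} | {B,E}.
Split {C,D,F,H} by δ(·,a) → {C,D,H} and {F}.
On input b, block {B,E} splits into {B} and {E}.
Stable partition: {C,D,H} | {B} | {F} | {E} — 4 equivalence classes.

4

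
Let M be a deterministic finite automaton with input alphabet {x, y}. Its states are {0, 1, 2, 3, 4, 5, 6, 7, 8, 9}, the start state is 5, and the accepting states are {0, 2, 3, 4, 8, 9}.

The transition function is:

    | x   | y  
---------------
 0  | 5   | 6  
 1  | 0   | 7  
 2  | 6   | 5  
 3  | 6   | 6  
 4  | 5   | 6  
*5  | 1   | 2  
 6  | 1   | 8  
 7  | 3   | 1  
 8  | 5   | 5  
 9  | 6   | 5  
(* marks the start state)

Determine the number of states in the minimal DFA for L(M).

First remove the unreachable states {4,9}; 8 states remain.
Initial partition by acceptance: {0,2,3,8} | {1,5,6,7}.
Refine {1,5,6,7} on symbol x: members go to different blocks, giving {1,7} and {5,6}.
Stable partition: {0,2,3,8} | {1,7} | {5,6} — 3 equivalence classes.

3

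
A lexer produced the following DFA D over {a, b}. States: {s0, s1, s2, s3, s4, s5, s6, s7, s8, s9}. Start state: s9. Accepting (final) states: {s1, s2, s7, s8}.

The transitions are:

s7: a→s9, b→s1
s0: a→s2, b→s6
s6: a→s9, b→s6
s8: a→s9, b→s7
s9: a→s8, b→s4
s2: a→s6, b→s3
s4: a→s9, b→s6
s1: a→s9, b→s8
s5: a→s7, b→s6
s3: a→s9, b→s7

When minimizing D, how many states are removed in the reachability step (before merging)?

4

Starting at s9 and following transitions, the reachable set is {s1, s4, s6, s7, s8, s9}. That leaves s0, s2, s3, s5 unreachable — 4 in total.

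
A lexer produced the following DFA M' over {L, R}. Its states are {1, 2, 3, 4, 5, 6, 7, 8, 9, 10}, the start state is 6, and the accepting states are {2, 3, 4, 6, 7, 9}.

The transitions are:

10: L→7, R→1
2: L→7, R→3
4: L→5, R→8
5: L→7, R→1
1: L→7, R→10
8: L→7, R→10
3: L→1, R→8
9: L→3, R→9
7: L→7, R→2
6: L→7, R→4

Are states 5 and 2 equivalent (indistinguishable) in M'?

No

States {9} cannot be reached from the start state, so discard them.
Initial partition by acceptance: {2,3,4,6,7} | {1,5,8,10}.
Split {2,3,4,6,7} by δ(·,L) → {2,6,7} and {3,4}.
On input R, block {2,6,7} splits into {2,6} and {7}.
Stable partition: {2,6} | {1,5,8,10} | {3,4} | {7} — 4 equivalence classes.
5 and 2 end up in different blocks, so they are distinguishable. For instance, the string 'ε' is accepted from only 2.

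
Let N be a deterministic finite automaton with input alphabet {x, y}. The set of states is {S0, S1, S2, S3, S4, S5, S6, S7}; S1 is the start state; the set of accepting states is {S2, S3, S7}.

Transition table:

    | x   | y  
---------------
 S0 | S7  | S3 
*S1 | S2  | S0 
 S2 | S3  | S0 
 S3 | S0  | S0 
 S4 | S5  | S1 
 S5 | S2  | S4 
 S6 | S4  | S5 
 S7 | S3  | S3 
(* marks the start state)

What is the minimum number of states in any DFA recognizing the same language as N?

5

Reachable states from the start: {S0,S1,S2,S3,S7}. Unreachable: {S4,S5,S6} — drop them.
P0 = {S2,S3,S7} | {S0,S1}.
On input x, block {S2,S3,S7} splits into {S2,S7} and {S3}.
Refine {S2,S7} on symbol y: members go to different blocks, giving {S2} and {S7}.
Refine {S0,S1} on symbol x: members go to different blocks, giving {S0} and {S1}.
No further refinement is possible. Final partition (5 blocks): {S2} | {S0} | {S3} | {S7} | {S1}.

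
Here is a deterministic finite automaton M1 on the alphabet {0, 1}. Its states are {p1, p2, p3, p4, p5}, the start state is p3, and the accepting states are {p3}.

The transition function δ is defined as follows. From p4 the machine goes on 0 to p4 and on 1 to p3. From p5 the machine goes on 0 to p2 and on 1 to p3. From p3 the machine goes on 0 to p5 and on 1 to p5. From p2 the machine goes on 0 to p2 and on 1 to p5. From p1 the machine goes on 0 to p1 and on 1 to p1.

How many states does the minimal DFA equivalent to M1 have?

3

First remove the unreachable states {p1,p4}; 3 states remain.
Initial partition by acceptance: {p3} | {p2,p5}.
Split {p2,p5} by δ(·,1) → {p2} and {p5}.
The partition is now stable with 3 blocks: {p3} | {p2} | {p5}.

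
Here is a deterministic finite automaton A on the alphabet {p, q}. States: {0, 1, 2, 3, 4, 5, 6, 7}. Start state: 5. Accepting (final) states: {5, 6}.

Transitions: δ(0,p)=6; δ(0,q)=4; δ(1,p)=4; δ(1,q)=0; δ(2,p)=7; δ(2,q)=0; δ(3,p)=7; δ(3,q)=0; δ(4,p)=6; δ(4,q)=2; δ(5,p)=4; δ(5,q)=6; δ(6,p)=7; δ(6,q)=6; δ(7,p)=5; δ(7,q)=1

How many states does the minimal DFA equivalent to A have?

4

First remove the unreachable states {3}; 7 states remain.
P0 = {5,6} | {0,1,2,4,7}.
Split {0,1,2,4,7} by δ(·,p) → {0,4,7} and {1,2}.
Refine {0,4,7} on symbol q: members go to different blocks, giving {4,7} and {0}.
Stable partition: {5,6} | {4,7} | {1,2} | {0} — 4 equivalence classes.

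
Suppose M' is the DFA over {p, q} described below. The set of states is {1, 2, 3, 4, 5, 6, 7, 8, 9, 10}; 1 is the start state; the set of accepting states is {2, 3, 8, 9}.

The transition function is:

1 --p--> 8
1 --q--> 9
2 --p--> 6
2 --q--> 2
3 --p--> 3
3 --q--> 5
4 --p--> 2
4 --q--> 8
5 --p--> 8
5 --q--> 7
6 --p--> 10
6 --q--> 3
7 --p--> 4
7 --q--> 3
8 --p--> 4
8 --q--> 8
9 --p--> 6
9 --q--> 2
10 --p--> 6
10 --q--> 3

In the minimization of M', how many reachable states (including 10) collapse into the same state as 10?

2

Initial partition by acceptance: {2,3,8,9} | {1,4,5,6,7,10}.
Refine {2,3,8,9} on symbol p: members go to different blocks, giving {2,8,9} and {3}.
Split {1,4,5,6,7,10} by δ(·,p) → {1,4,5} and {6,7,10}.
Refine {2,8,9} on symbol p: members go to different blocks, giving {2,9} and {8}.
Refine {1,4,5} on symbol p: members go to different blocks, giving {1,5} and {4}.
On input q, block {1,5} splits into {1} and {5}.
On input p, block {6,7,10} splits into {6,10} and {7}.
The partition is now stable with 8 blocks: {2,9} | {1} | {3} | {6,10} | {8} | {4} | {5} | {7}.
State 10 belongs to the block {6,10}, which has 2 states.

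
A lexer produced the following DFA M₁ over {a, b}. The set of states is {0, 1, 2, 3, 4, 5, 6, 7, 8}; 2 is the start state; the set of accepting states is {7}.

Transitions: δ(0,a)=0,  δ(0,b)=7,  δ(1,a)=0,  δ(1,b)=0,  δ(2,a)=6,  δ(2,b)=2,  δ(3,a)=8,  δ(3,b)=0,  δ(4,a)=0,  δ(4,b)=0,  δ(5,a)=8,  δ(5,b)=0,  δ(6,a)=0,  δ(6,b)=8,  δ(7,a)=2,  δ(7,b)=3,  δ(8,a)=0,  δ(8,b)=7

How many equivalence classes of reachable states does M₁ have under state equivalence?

Reachable states from the start: {0,2,3,6,7,8}. Unreachable: {1,4,5} — drop them.
P0 = {7} | {0,2,3,6,8}.
Split {0,2,3,6,8} by δ(·,b) → {2,3,6} and {0,8}.
On input a, block {2,3,6} splits into {3,6} and {2}.
Stable partition: {7} | {3,6} | {0,8} | {2} — 4 equivalence classes.

4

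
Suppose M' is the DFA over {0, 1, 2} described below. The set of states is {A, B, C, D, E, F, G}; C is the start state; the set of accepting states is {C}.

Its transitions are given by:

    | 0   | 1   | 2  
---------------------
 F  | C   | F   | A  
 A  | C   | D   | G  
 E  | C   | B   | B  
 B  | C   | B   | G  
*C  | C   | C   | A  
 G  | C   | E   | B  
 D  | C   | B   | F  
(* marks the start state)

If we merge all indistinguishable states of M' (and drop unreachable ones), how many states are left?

All states are reachable from the start state.
Start with accepting vs non-accepting: {C} | {A,B,D,E,F,G}.
The partition is now stable with 2 blocks: {C} | {A,B,D,E,F,G}.

2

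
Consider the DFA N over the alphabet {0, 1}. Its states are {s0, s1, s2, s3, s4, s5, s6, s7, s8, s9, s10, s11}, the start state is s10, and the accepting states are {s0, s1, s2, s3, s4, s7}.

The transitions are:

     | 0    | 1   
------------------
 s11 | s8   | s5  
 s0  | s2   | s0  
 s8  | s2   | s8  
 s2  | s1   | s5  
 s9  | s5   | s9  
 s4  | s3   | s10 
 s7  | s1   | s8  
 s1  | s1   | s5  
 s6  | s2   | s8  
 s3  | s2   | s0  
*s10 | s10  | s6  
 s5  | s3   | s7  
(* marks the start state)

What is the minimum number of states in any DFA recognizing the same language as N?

6

Reachable states from the start: {s0,s1,s2,s3,s5,s6,s7,s8,s10}. Unreachable: {s4,s9,s11} — drop them.
P0 = {s0,s1,s2,s3,s7} | {s5,s6,s8,s10}.
Split {s0,s1,s2,s3,s7} by δ(·,1) → {s1,s2,s7} and {s0,s3}.
Split {s5,s6,s8,s10} by δ(·,0) → {s6,s8} and {s5} and {s10}.
Split {s1,s2,s7} by δ(·,1) → {s1,s2} and {s7}.
The partition is now stable with 6 blocks: {s1,s2} | {s6,s8} | {s0,s3} | {s5} | {s10} | {s7}.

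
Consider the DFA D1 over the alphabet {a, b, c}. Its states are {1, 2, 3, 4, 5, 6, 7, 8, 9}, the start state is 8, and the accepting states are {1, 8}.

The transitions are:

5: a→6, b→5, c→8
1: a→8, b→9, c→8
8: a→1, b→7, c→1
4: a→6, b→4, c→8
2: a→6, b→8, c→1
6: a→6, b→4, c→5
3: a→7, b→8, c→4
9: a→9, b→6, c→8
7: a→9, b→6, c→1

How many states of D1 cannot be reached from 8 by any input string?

BFS from 8 reaches {1, 4, 5, 6, 7, 8, 9}; the 2 state(s) 2, 3 are never visited.

2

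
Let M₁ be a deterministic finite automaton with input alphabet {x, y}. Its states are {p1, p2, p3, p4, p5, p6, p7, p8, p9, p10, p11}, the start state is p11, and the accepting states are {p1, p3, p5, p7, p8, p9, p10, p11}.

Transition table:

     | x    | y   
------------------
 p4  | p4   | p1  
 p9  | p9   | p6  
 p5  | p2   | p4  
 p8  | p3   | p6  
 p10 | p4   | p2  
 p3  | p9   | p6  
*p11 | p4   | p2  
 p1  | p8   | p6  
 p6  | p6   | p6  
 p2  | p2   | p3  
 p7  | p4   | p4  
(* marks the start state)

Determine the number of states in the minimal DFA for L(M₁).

First remove the unreachable states {p5,p7,p10}; 8 states remain.
Start with accepting vs non-accepting: {p1,p3,p8,p9,p11} | {p2,p4,p6}.
Refine {p1,p3,p8,p9,p11} on symbol x: members go to different blocks, giving {p1,p3,p8,p9} and {p11}.
Split {p2,p4,p6} by δ(·,y) → {p2,p4} and {p6}.
Stable partition: {p1,p3,p8,p9} | {p2,p4} | {p11} | {p6} — 4 equivalence classes.

4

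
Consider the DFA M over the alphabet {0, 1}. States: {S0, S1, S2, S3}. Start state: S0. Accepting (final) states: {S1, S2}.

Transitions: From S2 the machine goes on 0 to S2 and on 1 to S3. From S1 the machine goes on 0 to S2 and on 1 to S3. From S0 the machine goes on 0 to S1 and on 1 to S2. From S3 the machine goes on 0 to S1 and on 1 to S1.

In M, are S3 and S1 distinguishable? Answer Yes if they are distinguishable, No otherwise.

Yes

All states are reachable from the start state.
Start with accepting vs non-accepting: {S1,S2} | {S0,S3}.
The partition is now stable with 2 blocks: {S1,S2} | {S0,S3}.
S3 and S1 end up in different blocks, so they are distinguishable. For instance, the string 'ε' is accepted from only S1.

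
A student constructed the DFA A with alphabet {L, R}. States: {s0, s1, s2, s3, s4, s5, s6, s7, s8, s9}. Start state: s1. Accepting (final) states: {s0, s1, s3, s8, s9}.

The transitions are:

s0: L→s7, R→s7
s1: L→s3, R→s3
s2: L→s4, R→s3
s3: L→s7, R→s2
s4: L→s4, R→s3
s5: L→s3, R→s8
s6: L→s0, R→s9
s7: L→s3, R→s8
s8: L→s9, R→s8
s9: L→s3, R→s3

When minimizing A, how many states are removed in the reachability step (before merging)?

3

Starting at s1 and following transitions, the reachable set is {s1, s2, s3, s4, s7, s8, s9}. That leaves s0, s5, s6 unreachable — 3 in total.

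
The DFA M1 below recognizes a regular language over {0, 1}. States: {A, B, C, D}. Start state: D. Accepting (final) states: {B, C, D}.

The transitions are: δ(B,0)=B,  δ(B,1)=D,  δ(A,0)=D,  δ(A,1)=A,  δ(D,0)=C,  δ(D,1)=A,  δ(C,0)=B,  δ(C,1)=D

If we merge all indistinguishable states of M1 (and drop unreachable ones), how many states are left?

3

Start with accepting vs non-accepting: {B,C,D} | {A}.
On input 1, block {B,C,D} splits into {B,C} and {D}.
Stable partition: {B,C} | {A} | {D} — 3 equivalence classes.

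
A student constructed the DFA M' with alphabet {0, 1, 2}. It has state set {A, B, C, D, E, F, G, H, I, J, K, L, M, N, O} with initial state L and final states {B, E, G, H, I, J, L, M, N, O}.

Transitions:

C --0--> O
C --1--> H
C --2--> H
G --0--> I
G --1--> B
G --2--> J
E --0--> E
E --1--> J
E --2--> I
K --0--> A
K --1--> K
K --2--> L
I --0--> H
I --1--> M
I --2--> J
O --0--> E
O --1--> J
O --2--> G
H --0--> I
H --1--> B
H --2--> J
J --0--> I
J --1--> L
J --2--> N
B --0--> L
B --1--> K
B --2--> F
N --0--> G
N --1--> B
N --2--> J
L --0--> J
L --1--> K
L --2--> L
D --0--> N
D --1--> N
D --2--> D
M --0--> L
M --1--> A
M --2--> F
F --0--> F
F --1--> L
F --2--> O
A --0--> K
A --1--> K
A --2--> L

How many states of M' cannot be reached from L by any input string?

No path from L leads to C, D; the other 13 states are all reachable.

2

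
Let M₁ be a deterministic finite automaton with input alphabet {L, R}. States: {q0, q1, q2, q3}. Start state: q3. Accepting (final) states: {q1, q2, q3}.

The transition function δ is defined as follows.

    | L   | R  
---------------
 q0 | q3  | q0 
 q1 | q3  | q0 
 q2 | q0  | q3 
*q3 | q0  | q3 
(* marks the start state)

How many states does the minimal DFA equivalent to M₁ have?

2

States {q1,q2} cannot be reached from the start state, so discard them.
Start with accepting vs non-accepting: {q3} | {q0}.
The partition is now stable with 2 blocks: {q3} | {q0}.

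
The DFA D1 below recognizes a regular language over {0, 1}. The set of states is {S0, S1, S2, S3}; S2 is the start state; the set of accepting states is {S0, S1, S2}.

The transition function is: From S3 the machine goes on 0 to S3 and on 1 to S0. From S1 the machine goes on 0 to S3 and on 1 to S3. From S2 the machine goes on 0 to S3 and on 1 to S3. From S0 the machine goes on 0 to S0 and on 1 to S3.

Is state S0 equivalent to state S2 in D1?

No

Reachable states from the start: {S0,S2,S3}. Unreachable: {S1} — drop them.
P0 = {S0,S2} | {S3}.
Split {S0,S2} by δ(·,0) → {S0} and {S2}.
No further refinement is possible. Final partition (3 blocks): {S0} | {S3} | {S2}.
S0 and S2 end up in different blocks, so they are distinguishable. For instance, the string '0' is accepted from only S0.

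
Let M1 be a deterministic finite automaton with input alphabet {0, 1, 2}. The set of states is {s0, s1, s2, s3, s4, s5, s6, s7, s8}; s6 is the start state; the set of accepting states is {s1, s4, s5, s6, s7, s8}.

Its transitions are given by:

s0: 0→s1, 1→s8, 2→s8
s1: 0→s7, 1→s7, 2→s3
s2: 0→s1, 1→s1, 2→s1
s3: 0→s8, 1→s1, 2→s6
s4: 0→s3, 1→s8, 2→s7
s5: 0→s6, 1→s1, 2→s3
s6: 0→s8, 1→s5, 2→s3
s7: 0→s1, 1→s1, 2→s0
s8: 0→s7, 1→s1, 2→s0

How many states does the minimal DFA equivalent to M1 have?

States {s2,s4} cannot be reached from the start state, so discard them.
P0 = {s1,s5,s6,s7,s8} | {s0,s3}.
No further refinement is possible. Final partition (2 blocks): {s1,s5,s6,s7,s8} | {s0,s3}.

2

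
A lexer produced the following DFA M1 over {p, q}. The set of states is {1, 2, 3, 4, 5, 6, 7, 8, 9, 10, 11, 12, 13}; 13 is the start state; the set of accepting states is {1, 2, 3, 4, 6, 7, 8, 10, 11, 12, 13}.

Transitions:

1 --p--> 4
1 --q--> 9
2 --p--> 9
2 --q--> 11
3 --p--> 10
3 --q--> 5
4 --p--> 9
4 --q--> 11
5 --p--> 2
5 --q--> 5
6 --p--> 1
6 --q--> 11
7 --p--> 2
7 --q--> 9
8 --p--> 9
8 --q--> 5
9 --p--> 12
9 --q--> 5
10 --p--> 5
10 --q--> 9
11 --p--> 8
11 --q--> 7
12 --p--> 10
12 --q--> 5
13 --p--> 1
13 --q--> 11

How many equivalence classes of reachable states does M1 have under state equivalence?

9

Reachable states from the start: {1,2,4,5,7,8,9,10,11,12,13}. Unreachable: {3,6} — drop them.
Start with accepting vs non-accepting: {1,2,4,7,8,10,11,12,13} | {5,9}.
Split {1,2,4,7,8,10,11,12,13} by δ(·,p) → {1,7,11,12,13} and {2,4,8,10}.
On input p, block {1,7,11,12,13} splits into {1,7,11,12} and {13}.
Refine {1,7,11,12} on symbol q: members go to different blocks, giving {1,7,12} and {11}.
On input p, block {5,9} splits into {5} and {9}.
Split {1,7,12} by δ(·,q) → {1,7} and {12}.
Refine {2,4,8,10} on symbol p: members go to different blocks, giving {2,4,8} and {10}.
Split {2,4,8} by δ(·,q) → {2,4} and {8}.
No further refinement is possible. Final partition (9 blocks): {1,7} | {5} | {2,4} | {13} | {11} | {9} | {12} | {10} | {8}.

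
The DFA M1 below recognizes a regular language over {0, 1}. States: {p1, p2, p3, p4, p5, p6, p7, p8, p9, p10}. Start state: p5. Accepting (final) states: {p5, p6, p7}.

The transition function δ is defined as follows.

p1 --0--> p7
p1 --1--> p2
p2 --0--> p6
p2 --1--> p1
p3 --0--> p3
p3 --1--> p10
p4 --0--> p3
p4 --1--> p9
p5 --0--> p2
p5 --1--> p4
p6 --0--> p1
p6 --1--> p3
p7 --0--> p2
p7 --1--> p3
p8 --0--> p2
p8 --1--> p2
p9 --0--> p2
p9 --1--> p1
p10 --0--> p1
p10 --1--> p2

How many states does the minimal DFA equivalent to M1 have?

States {p8} cannot be reached from the start state, so discard them.
Start with accepting vs non-accepting: {p5,p6,p7} | {p1,p2,p3,p4,p9,p10}.
Split {p1,p2,p3,p4,p9,p10} by δ(·,0) → {p3,p4,p9,p10} and {p1,p2}.
Refine {p3,p4,p9,p10} on symbol 0: members go to different blocks, giving {p3,p4} and {p9,p10}.
The partition is now stable with 4 blocks: {p5,p6,p7} | {p3,p4} | {p1,p2} | {p9,p10}.

4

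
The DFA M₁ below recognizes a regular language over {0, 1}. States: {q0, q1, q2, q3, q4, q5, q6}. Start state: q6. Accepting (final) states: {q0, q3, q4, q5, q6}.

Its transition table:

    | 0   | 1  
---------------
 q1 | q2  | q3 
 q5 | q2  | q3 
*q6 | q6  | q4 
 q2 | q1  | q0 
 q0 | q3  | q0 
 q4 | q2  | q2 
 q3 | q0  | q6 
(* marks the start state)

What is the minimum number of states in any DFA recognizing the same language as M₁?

6

First remove the unreachable states {q5}; 6 states remain.
Start with accepting vs non-accepting: {q0,q3,q4,q6} | {q1,q2}.
Split {q0,q3,q4,q6} by δ(·,0) → {q0,q3,q6} and {q4}.
On input 1, block {q0,q3,q6} splits into {q0,q3} and {q6}.
Refine {q0,q3} on symbol 1: members go to different blocks, giving {q0} and {q3}.
Refine {q1,q2} on symbol 1: members go to different blocks, giving {q1} and {q2}.
No further refinement is possible. Final partition (6 blocks): {q0} | {q1} | {q4} | {q6} | {q3} | {q2}.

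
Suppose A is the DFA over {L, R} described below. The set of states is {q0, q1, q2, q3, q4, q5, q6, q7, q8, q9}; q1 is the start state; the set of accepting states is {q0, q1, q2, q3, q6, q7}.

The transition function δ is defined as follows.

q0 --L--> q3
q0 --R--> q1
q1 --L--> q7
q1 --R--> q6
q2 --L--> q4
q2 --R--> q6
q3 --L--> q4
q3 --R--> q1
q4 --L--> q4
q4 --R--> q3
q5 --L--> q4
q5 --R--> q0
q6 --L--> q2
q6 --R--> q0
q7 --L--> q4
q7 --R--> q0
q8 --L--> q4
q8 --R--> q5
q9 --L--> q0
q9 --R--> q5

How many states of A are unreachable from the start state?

3

Starting at q1 and following transitions, the reachable set is {q0, q1, q2, q3, q4, q6, q7}. That leaves q5, q8, q9 unreachable — 3 in total.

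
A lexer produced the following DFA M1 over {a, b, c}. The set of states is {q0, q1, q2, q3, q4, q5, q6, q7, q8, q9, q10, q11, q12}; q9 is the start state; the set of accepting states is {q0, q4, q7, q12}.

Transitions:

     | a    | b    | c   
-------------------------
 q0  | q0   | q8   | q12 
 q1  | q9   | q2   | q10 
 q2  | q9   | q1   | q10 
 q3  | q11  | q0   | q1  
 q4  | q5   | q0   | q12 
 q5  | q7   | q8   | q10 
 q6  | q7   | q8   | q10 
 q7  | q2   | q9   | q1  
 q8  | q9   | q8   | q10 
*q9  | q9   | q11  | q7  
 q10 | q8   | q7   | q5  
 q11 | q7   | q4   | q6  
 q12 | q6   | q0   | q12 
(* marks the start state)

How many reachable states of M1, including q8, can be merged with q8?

3

First remove the unreachable states {q3}; 12 states remain.
P0 = {q0,q4,q7,q12} | {q1,q2,q5,q6,q8,q9,q10,q11}.
Split {q0,q4,q7,q12} by δ(·,a) → {q4,q7,q12} and {q0}.
Split {q4,q7,q12} by δ(·,b) → {q4,q12} and {q7}.
Split {q1,q2,q5,q6,q8,q9,q10,q11} by δ(·,a) → {q1,q2,q8,q9,q10} and {q5,q6,q11}.
On input b, block {q1,q2,q8,q9,q10} splits into {q1,q2,q8} and {q9} and {q10}.
On input b, block {q5,q6,q11} splits into {q5,q6} and {q11}.
Stable partition: {q4,q12} | {q1,q2,q8} | {q0} | {q7} | {q5,q6} | {q9} | {q10} | {q11} — 8 equivalence classes.
State q8 belongs to the block {q1,q2,q8}, which has 3 states.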